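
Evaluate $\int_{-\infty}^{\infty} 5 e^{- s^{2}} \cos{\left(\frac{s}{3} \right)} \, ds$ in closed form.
$\frac{5 \sqrt{\pi}}{e^{\frac{1}{36}}}$

Let $b$ denote the cosine frequency and define $I(b) = \int_{-\infty}^{\infty} 5 e^{- s^{2}} \cos{\left(b s \right)} \, ds$.

Differentiating under the integral sign,
$$I'(b) = \int_{-\infty}^{\infty} - 5 s e^{- s^{2}} \sin{\left(b s \right)} \, ds.$$

Integrate $\int_{-\infty}^{\infty} s \sin(b s)\, e^{- s^{2}}\, ds$ by parts with $u = \sin(b s)$ and $dv = s\, e^{- s^{2}}\, ds$, giving $v = - \frac{e^{- s^{2}}}{2}$. The boundary term vanishes and
$$\int_{-\infty}^{\infty} s \sin(b s)\, e^{- s^{2}}\, ds = \frac{b}{2} \int_{-\infty}^{\infty} \cos(b s)\, e^{- s^{2}}\, ds,$$
so $I'(b) = - \frac{b}{2}\, I(b)$.

This is a separable first-order ODE; solving with the initial condition $I(0) = \int_{-\infty}^{\infty} 5 e^{- s^{2}}\,ds = 5 \sqrt{\pi}$ gives
$$I(b) = 5 \sqrt{\pi} e^{- \frac{b^{2}}{4}}.$$

Setting $b = \frac{1}{3}$:
$$I = \frac{5 \sqrt{\pi}}{e^{\frac{1}{36}}}.$$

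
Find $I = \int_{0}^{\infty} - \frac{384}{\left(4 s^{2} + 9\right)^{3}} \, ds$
$- \frac{4 \pi}{27}$

Begin with the known result
$$J(a) = \int_{0}^{\infty} - \frac{6}{a^{2} + s^{2}} \, ds = - \frac{3 \pi}{a}.$$

Differentiating under the integral sign with respect to $a$,
$$\frac{dJ}{da} = \int_{0}^{\infty} \frac{12 a}{\left(a^{2} + s^{2}\right)^{2}} \, ds = \frac{3 \pi}{a^{2}},$$
so $\int_{0}^{\infty} - \frac{6}{\left(a^{2} + s^{2}\right)^{2}} \, ds = - \frac{3 \pi}{2 a^{3}}$.

Repeating — each differentiation of $1/(s^2+a^2)^j$ produces $-2ja/(s^2+a^2)^{j+1}$ — and dividing through by $-2ja$ at each step yields, after $2$ differentiations in total,
$$\int_{0}^{\infty} - \frac{6}{\left(a^{2} + s^{2}\right)^{3}} \, ds = - \frac{9 \pi}{8 a^{5}}.$$

Setting $a = \frac{3}{2}$:
$$I = - \frac{4 \pi}{27}.$$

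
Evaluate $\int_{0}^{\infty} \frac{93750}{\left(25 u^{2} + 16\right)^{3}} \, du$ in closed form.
$\frac{28125 \pi}{8192}$

Begin with the known result
$$J(a) = \int_{0}^{\infty} \frac{6}{a^{2} + u^{2}} \, du = \frac{3 \pi}{a}.$$

Differentiating under the integral sign with respect to $a$,
$$\frac{dJ}{da} = \int_{0}^{\infty} - \frac{12 a}{\left(a^{2} + u^{2}\right)^{2}} \, du = - \frac{3 \pi}{a^{2}},$$
so $\int_{0}^{\infty} \frac{6}{\left(a^{2} + u^{2}\right)^{2}} \, du = \frac{3 \pi}{2 a^{3}}$.

Repeating — each differentiation of $1/(u^2+a^2)^j$ produces $-2ja/(u^2+a^2)^{j+1}$ — and dividing through by $-2ja$ at each step yields, after $2$ differentiations in total,
$$\int_{0}^{\infty} \frac{6}{\left(a^{2} + u^{2}\right)^{3}} \, du = \frac{9 \pi}{8 a^{5}}.$$

Setting $a = \frac{4}{5}$:
$$I = \frac{28125 \pi}{8192}.$$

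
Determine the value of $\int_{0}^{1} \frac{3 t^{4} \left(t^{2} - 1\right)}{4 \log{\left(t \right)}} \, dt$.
$- \frac{3 \log{\left(5 \right)}}{4} + \frac{3 \log{\left(7 \right)}}{4}$

Replace the exponent $6$ by a parameter $a$: let $I(a) = \int_{0}^{1} \frac{3 \left(- t^{4} + t^{a}\right)}{4 \log{\left(t \right)}} \, dt$.

Since $\dfrac{\partial}{\partial a}\,t^{a} = t^{a} \ln t$, the $\ln t$ in the denominator cancels and
$$\frac{dI}{da} = \int_{0}^{1} \frac{3}{4} t^{a} \, dt = \frac{3}{4} \left[\frac{t^{a+1}}{a+1}\right]_0^1 = \frac{3}{4 \left(a + 1\right)}.$$

Integrating with respect to $a$ gives $I(a) = \frac{3 \log{\left(a + 1 \right)}}{4} - \frac{3 \log{\left(5 \right)}}{4} + C$.

At $a = 4$ the integrand is identically $0$, so $I(4) = 0$. The closed form gives $0$, hence $C = 0$.

Setting $a = 6$:
$$I = - \frac{3 \log{\left(5 \right)}}{4} + \frac{3 \log{\left(7 \right)}}{4}.$$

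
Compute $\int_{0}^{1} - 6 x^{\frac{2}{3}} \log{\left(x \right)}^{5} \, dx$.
$\frac{104976}{3125}$

Consider the simpler parametrised integral
$$J(a) = \int_{0}^{1} - 6 x^{a} \, dx = - \frac{6}{a + 1}.$$

Differentiating under the integral sign brings down a factor of $\ln x$:
$$\frac{dJ}{da} = \int_{0}^{1} - 6 x^{a} \log{\left(x \right)} \, dx = \frac{6}{\left(a + 1\right)^{2}}.$$

Repeating $5$ times in total — each differentiation brings down another $\ln x$ — gives
$$\frac{d^{5}J}{da^{5}} = \int_{0}^{1} - 6 x^{a} \log{\left(x \right)}^{5} \, dx = \frac{720}{\left(a + 1\right)^{6}},$$
and the integrand here is exactly the target integrand, so $I = \frac{720}{\left(a + 1\right)^{6}}$.

Setting $a = \frac{2}{3}$:
$$I = \frac{104976}{3125}.$$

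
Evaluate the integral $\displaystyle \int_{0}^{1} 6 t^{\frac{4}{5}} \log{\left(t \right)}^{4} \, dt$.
$\frac{50000}{6561}$

Consider the simpler parametrised integral
$$J(a) = \int_{0}^{1} 6 t^{a} \, dt = \frac{6}{a + 1}.$$

Differentiating under the integral sign brings down a factor of $\ln t$:
$$\frac{dJ}{da} = \int_{0}^{1} 6 t^{a} \log{\left(t \right)} \, dt = - \frac{6}{\left(a + 1\right)^{2}}.$$

Repeating $4$ times in total — each differentiation brings down another $\ln t$ — gives
$$\frac{d^{4}J}{da^{4}} = \int_{0}^{1} 6 t^{a} \log{\left(t \right)}^{4} \, dt = \frac{144}{\left(a + 1\right)^{5}},$$
and the integrand here is exactly the target integrand, so $I = \frac{144}{\left(a + 1\right)^{5}}$.

Setting $a = \frac{4}{5}$:
$$I = \frac{50000}{6561}.$$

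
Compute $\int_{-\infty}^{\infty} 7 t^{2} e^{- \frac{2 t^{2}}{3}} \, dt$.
$\frac{21 \sqrt{6} \sqrt{\pi}}{8}$

Begin with the known integral
$$J(a) = \int_{-\infty}^{\infty} 7 e^{- a t^{2}} \, dt = \frac{7 \sqrt{\pi}}{\sqrt{a}}.$$

Differentiating under the integral sign brings down a factor of $(-t^2)$:
$$\frac{dJ}{da} = \int_{-\infty}^{\infty} - 7 t^{2} e^{- a t^{2}} \, dt = - \frac{7 \sqrt{\pi}}{2 a^{\frac{3}{2}}}.$$

The integral on the left is $-I$, so $I = \frac{7 \sqrt{\pi}}{2 a^{\frac{3}{2}}}$.

Setting $a = \frac{2}{3}$:
$$I = \frac{21 \sqrt{6} \sqrt{\pi}}{8}.$$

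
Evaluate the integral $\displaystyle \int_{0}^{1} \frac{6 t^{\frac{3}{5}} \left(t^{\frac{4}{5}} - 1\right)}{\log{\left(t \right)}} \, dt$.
$- \log{\left(\frac{64}{729} \right)}$

Replace the exponent $\frac{3}{5}$ by a parameter $a$: let $I(a) = \int_{0}^{1} \frac{6 \left(t^{\frac{7}{5}} - t^{a}\right)}{\log{\left(t \right)}} \, dt$.

Since $\dfrac{\partial}{\partial a}\,t^{a} = t^{a} \ln t$, the $\ln t$ in the denominator cancels and
$$\frac{dI}{da} = \int_{0}^{1} -6 t^{a} \, dt = -6 \left[\frac{t^{a+1}}{a+1}\right]_0^1 = - \frac{6}{a + 1}.$$

Integrating with respect to $a$ gives $I(a) = - \log{\left(\frac{15625 \left(a + 1\right)^{6}}{2985984} \right)} + C$.

At $a = \frac{7}{5}$ the integrand is identically $0$, so $I(\frac{7}{5}) = 0$. The closed form gives $0$, hence $C = 0$.

Setting $a = \frac{3}{5}$:
$$I = - \log{\left(\frac{64}{729} \right)}.$$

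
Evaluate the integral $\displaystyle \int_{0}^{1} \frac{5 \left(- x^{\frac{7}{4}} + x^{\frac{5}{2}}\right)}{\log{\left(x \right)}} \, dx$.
$- \log{\left(\frac{161051}{537824} \right)}$

Consider the one-parameter family: let $I(a) = \int_{0}^{1} \frac{5 \left(x^{\frac{5}{2}} - x^{a}\right)}{\log{\left(x \right)}} \, dx$.

Since $\dfrac{\partial}{\partial a}\,x^{a} = x^{a} \ln x$, the $\ln x$ in the denominator cancels and
$$\frac{dI}{da} = \int_{0}^{1} -5 x^{a} \, dx = -5 \left[\frac{x^{a+1}}{a+1}\right]_0^1 = - \frac{5}{a + 1}.$$

Integrating with respect to $a$ gives $I(a) = - \log{\left(\frac{32 \left(a + 1\right)^{5}}{16807} \right)} + C$.

At $a = \frac{5}{2}$ the integrand is identically $0$, so $I(\frac{5}{2}) = 0$. The closed form gives $0$, hence $C = 0$.

Setting $a = \frac{7}{4}$:
$$I = - \log{\left(\frac{161051}{537824} \right)}.$$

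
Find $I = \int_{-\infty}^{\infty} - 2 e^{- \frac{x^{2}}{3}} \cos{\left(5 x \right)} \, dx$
$- \frac{2 \sqrt{3} \sqrt{\pi}}{e^{\frac{75}{4}}}$

Define $I(b) = \int_{-\infty}^{\infty} - 2 e^{- \frac{x^{2}}{3}} \cos{\left(b x \right)} \, dx$.

Differentiating under the integral sign,
$$I'(b) = \int_{-\infty}^{\infty} 2 x e^{- \frac{x^{2}}{3}} \sin{\left(b x \right)} \, dx.$$

Integrate $\int_{-\infty}^{\infty} x \sin(b x)\, e^{- \frac{x^{2}}{3}}\, dx$ by parts with $u = \sin(b x)$ and $dv = x\, e^{- \frac{x^{2}}{3}}\, dx$, giving $v = - \frac{3 e^{- \frac{x^{2}}{3}}}{2}$. The boundary term vanishes and
$$\int_{-\infty}^{\infty} x \sin(b x)\, e^{- \frac{x^{2}}{3}}\, dx = \frac{3 b}{2} \int_{-\infty}^{\infty} \cos(b x)\, e^{- \frac{x^{2}}{3}}\, dx,$$
so $I'(b) = - \frac{3 b}{2}\, I(b)$.

This is a separable first-order ODE; solving with the initial condition $I(0) = \int_{-\infty}^{\infty} - 2 e^{- \frac{x^{2}}{3}}\,dx = - 2 \sqrt{3} \sqrt{\pi}$ gives
$$I(b) = - 2 \sqrt{3} \sqrt{\pi} e^{- \frac{3 b^{2}}{4}}.$$

Setting $b = 5$:
$$I = - \frac{2 \sqrt{3} \sqrt{\pi}}{e^{\frac{75}{4}}}.$$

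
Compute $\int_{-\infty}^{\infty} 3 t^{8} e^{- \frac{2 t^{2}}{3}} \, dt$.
$\frac{25515 \sqrt{6} \sqrt{\pi}}{512}$

Consider the simpler parametrised integral
$$J(a) = \int_{-\infty}^{\infty} 3 e^{- a t^{2}} \, dt = \frac{3 \sqrt{\pi}}{\sqrt{a}}.$$

Differentiating under the integral sign brings down a factor of $(-t^2)$:
$$\frac{dJ}{da} = \int_{-\infty}^{\infty} - 3 t^{2} e^{- a t^{2}} \, dt = - \frac{3 \sqrt{\pi}}{2 a^{\frac{3}{2}}}.$$

Repeating $4$ times in total — each differentiation brings down another $(-t^2)$ — gives
$$\frac{d^{4}J}{da^{4}} = \int_{-\infty}^{\infty} 3 t^{8} e^{- a t^{2}} \, dt = \frac{315 \sqrt{\pi}}{16 a^{\frac{9}{2}}},$$
and the integrand here is exactly the target integrand, so $I = \frac{315 \sqrt{\pi}}{16 a^{\frac{9}{2}}}$.

Setting $a = \frac{2}{3}$:
$$I = \frac{25515 \sqrt{6} \sqrt{\pi}}{512}.$$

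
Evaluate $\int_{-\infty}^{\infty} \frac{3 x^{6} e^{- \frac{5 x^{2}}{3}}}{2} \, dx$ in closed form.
$\frac{243 \sqrt{15} \sqrt{\pi}}{2000}$

Consider the simpler parametrised integral
$$J(a) = \int_{-\infty}^{\infty} \frac{3 e^{- a x^{2}}}{2} \, dx = \frac{3 \sqrt{\pi}}{2 \sqrt{a}}.$$

Differentiating under the integral sign brings down a factor of $(-x^2)$:
$$\frac{dJ}{da} = \int_{-\infty}^{\infty} - \frac{3 x^{2} e^{- a x^{2}}}{2} \, dx = - \frac{3 \sqrt{\pi}}{4 a^{\frac{3}{2}}}.$$

Repeating $3$ times in total — each differentiation brings down another $(-x^2)$ — gives
$$\frac{d^{3}J}{da^{3}} = \int_{-\infty}^{\infty} - \frac{3 x^{6} e^{- a x^{2}}}{2} \, dx = - \frac{45 \sqrt{\pi}}{16 a^{\frac{7}{2}}},$$
and the integrand here is $(-1)^{3}$ times the target integrand, so $I = (-1)^{3}\,\frac{d^{3}J}{da^{3}} = \frac{45 \sqrt{\pi}}{16 a^{\frac{7}{2}}}$.

Setting $a = \frac{5}{3}$:
$$I = \frac{243 \sqrt{15} \sqrt{\pi}}{2000}.$$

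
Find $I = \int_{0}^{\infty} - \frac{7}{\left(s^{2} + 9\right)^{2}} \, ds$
$- \frac{7 \pi}{108}$

Recall the elementary integral
$$J(a) = \int_{0}^{\infty} - \frac{7}{a^{2} + s^{2}} \, ds = - \frac{7 \pi}{2 a}.$$

Differentiating under the integral sign with respect to $a$,
$$\frac{dJ}{da} = \int_{0}^{\infty} \frac{14 a}{\left(a^{2} + s^{2}\right)^{2}} \, ds = \frac{7 \pi}{2 a^{2}},$$
so $\int_{0}^{\infty} - \frac{7}{\left(a^{2} + s^{2}\right)^{2}} \, ds = - \frac{7 \pi}{4 a^{3}}$.

Setting $a = 3$:
$$I = - \frac{7 \pi}{108}.$$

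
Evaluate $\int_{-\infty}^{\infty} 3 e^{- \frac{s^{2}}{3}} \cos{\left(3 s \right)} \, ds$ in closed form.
$\frac{3 \sqrt{3} \sqrt{\pi}}{e^{\frac{27}{4}}}$

Define $I(b) = \int_{-\infty}^{\infty} 3 e^{- \frac{s^{2}}{3}} \cos{\left(b s \right)} \, ds$.

Differentiating under the integral sign,
$$I'(b) = \int_{-\infty}^{\infty} - 3 s e^{- \frac{s^{2}}{3}} \sin{\left(b s \right)} \, ds.$$

Integrate $\int_{-\infty}^{\infty} s \sin(b s)\, e^{- \frac{s^{2}}{3}}\, ds$ by parts with $u = \sin(b s)$ and $dv = s\, e^{- \frac{s^{2}}{3}}\, ds$, giving $v = - \frac{3 e^{- \frac{s^{2}}{3}}}{2}$. The boundary term vanishes and
$$\int_{-\infty}^{\infty} s \sin(b s)\, e^{- \frac{s^{2}}{3}}\, ds = \frac{3 b}{2} \int_{-\infty}^{\infty} \cos(b s)\, e^{- \frac{s^{2}}{3}}\, ds,$$
so $I'(b) = - \frac{3 b}{2}\, I(b)$.

This is a separable first-order ODE; solving with the initial condition $I(0) = \int_{-\infty}^{\infty} 3 e^{- \frac{s^{2}}{3}}\,ds = 3 \sqrt{3} \sqrt{\pi}$ gives
$$I(b) = 3 \sqrt{3} \sqrt{\pi} e^{- \frac{3 b^{2}}{4}}.$$

Setting $b = 3$:
$$I = \frac{3 \sqrt{3} \sqrt{\pi}}{e^{\frac{27}{4}}}.$$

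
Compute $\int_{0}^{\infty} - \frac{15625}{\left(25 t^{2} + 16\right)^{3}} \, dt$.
$- \frac{9375 \pi}{16384}$

Start from the standard arctangent integral
$$J(a) = \int_{0}^{\infty} - \frac{1}{a^{2} + t^{2}} \, dt = - \frac{\pi}{2 a}.$$

Differentiating under the integral sign with respect to $a$,
$$\frac{dJ}{da} = \int_{0}^{\infty} \frac{2 a}{\left(a^{2} + t^{2}\right)^{2}} \, dt = \frac{\pi}{2 a^{2}},$$
so $\int_{0}^{\infty} - \frac{1}{\left(a^{2} + t^{2}\right)^{2}} \, dt = - \frac{\pi}{4 a^{3}}$.

Repeating — each differentiation of $1/(t^2+a^2)^j$ produces $-2ja/(t^2+a^2)^{j+1}$ — and dividing through by $-2ja$ at each step yields, after $2$ differentiations in total,
$$\int_{0}^{\infty} - \frac{1}{\left(a^{2} + t^{2}\right)^{3}} \, dt = - \frac{3 \pi}{16 a^{5}}.$$

Setting $a = \frac{4}{5}$:
$$I = - \frac{9375 \pi}{16384}.$$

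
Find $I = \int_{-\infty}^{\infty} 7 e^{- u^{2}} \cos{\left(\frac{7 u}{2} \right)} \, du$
$\frac{7 \sqrt{\pi}}{e^{\frac{49}{16}}}$

Define $I(b) = \int_{-\infty}^{\infty} 7 e^{- u^{2}} \cos{\left(b u \right)} \, du$.

Differentiating under the integral sign,
$$I'(b) = \int_{-\infty}^{\infty} - 7 u e^{- u^{2}} \sin{\left(b u \right)} \, du.$$

Integrate $\int_{-\infty}^{\infty} u \sin(b u)\, e^{- u^{2}}\, du$ by parts with $w = \sin(b u)$ and $dv = u\, e^{- u^{2}}\, du$, giving $v = - \frac{e^{- u^{2}}}{2}$. The boundary term vanishes and
$$\int_{-\infty}^{\infty} u \sin(b u)\, e^{- u^{2}}\, du = \frac{b}{2} \int_{-\infty}^{\infty} \cos(b u)\, e^{- u^{2}}\, du,$$
so $I'(b) = - \frac{b}{2}\, I(b)$.

This is a separable first-order ODE; solving with the initial condition $I(0) = \int_{-\infty}^{\infty} 7 e^{- u^{2}}\,du = 7 \sqrt{\pi}$ gives
$$I(b) = 7 \sqrt{\pi} e^{- \frac{b^{2}}{4}}.$$

Setting $b = \frac{7}{2}$:
$$I = \frac{7 \sqrt{\pi}}{e^{\frac{49}{16}}}.$$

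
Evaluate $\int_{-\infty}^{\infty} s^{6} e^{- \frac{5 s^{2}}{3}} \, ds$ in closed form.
$\frac{81 \sqrt{15} \sqrt{\pi}}{1000}$

Begin with the known integral
$$J(a) = \int_{-\infty}^{\infty} e^{- a s^{2}} \, ds = \frac{\sqrt{\pi}}{\sqrt{a}}.$$

Differentiating under the integral sign brings down a factor of $(-s^2)$:
$$\frac{dJ}{da} = \int_{-\infty}^{\infty} - s^{2} e^{- a s^{2}} \, ds = - \frac{\sqrt{\pi}}{2 a^{\frac{3}{2}}}.$$

Repeating $3$ times in total — each differentiation brings down another $(-s^2)$ — gives
$$\frac{d^{3}J}{da^{3}} = \int_{-\infty}^{\infty} - s^{6} e^{- a s^{2}} \, ds = - \frac{15 \sqrt{\pi}}{8 a^{\frac{7}{2}}},$$
and the integrand here is $(-1)^{3}$ times the target integrand, so $I = (-1)^{3}\,\frac{d^{3}J}{da^{3}} = \frac{15 \sqrt{\pi}}{8 a^{\frac{7}{2}}}$.

Setting $a = \frac{5}{3}$:
$$I = \frac{81 \sqrt{15} \sqrt{\pi}}{1000}.$$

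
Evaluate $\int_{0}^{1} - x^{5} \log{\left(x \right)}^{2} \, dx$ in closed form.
$- \frac{1}{108}$

Consider the simpler parametrised integral
$$J(a) = \int_{0}^{1} - x^{a} \, dx = - \frac{1}{a + 1}.$$

Differentiating under the integral sign brings down a factor of $\ln x$:
$$\frac{dJ}{da} = \int_{0}^{1} - x^{a} \log{\left(x \right)} \, dx = \frac{1}{\left(a + 1\right)^{2}}.$$

Repeating twice in total — each differentiation brings down another $\ln x$ — gives
$$\frac{d^{2}J}{da^{2}} = \int_{0}^{1} - x^{a} \log{\left(x \right)}^{2} \, dx = - \frac{2}{\left(a + 1\right)^{3}},$$
and the integrand here is exactly the target integrand, so $I = - \frac{2}{\left(a + 1\right)^{3}}$.

Setting $a = 5$:
$$I = - \frac{1}{108}.$$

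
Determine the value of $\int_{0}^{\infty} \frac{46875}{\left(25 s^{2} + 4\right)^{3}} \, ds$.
$\frac{28125 \pi}{512}$

Start from the standard arctangent integral
$$J(a) = \int_{0}^{\infty} \frac{3}{a^{2} + s^{2}} \, ds = \frac{3 \pi}{2 a}.$$

Differentiating under the integral sign with respect to $a$,
$$\frac{dJ}{da} = \int_{0}^{\infty} - \frac{6 a}{\left(a^{2} + s^{2}\right)^{2}} \, ds = - \frac{3 \pi}{2 a^{2}},$$
so $\int_{0}^{\infty} \frac{3}{\left(a^{2} + s^{2}\right)^{2}} \, ds = \frac{3 \pi}{4 a^{3}}$.

Repeating — each differentiation of $1/(s^2+a^2)^j$ produces $-2ja/(s^2+a^2)^{j+1}$ — and dividing through by $-2ja$ at each step yields, after $2$ differentiations in total,
$$\int_{0}^{\infty} \frac{3}{\left(a^{2} + s^{2}\right)^{3}} \, ds = \frac{9 \pi}{16 a^{5}}.$$

Setting $a = \frac{2}{5}$:
$$I = \frac{28125 \pi}{512}.$$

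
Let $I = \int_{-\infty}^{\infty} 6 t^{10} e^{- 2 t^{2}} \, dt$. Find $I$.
$\frac{2835 \sqrt{2} \sqrt{\pi}}{1024}$

Start from the elementary integral
$$J(a) = \int_{-\infty}^{\infty} 6 e^{- a t^{2}} \, dt = \frac{6 \sqrt{\pi}}{\sqrt{a}}.$$

Differentiating under the integral sign brings down a factor of $(-t^2)$:
$$\frac{dJ}{da} = \int_{-\infty}^{\infty} - 6 t^{2} e^{- a t^{2}} \, dt = - \frac{3 \sqrt{\pi}}{a^{\frac{3}{2}}}.$$

Repeating $5$ times in total — each differentiation brings down another $(-t^2)$ — gives
$$\frac{d^{5}J}{da^{5}} = \int_{-\infty}^{\infty} - 6 t^{10} e^{- a t^{2}} \, dt = - \frac{2835 \sqrt{\pi}}{16 a^{\frac{11}{2}}},$$
and the integrand here is $(-1)^{5}$ times the target integrand, so $I = (-1)^{5}\,\frac{d^{5}J}{da^{5}} = \frac{2835 \sqrt{\pi}}{16 a^{\frac{11}{2}}}$.

Setting $a = 2$:
$$I = \frac{2835 \sqrt{2} \sqrt{\pi}}{1024}.$$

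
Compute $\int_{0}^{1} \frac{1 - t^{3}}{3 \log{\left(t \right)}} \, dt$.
$- \frac{2 \log{\left(2 \right)}}{3}$

Replace the exponent $3$ by a parameter $a$: let $I(a) = \int_{0}^{1} \frac{1 - t^{a}}{3 \log{\left(t \right)}} \, dt$.

Since $\dfrac{\partial}{\partial a}\,t^{a} = t^{a} \ln t$, the $\ln t$ in the denominator cancels and
$$\frac{dI}{da} = \int_{0}^{1} - \frac{1}{3} t^{a} \, dt = - \frac{1}{3} \left[\frac{t^{a+1}}{a+1}\right]_0^1 = - \frac{1}{3 a + 3}.$$

Integrating with respect to $a$ gives $I(a) = - \frac{\log{\left(a + 1 \right)}}{3} + C$.

At $a = 0$ the integrand is identically $0$, so $I(0) = 0$. The closed form gives $0$, hence $C = 0$.

Setting $a = 3$:
$$I = - \frac{2 \log{\left(2 \right)}}{3}.$$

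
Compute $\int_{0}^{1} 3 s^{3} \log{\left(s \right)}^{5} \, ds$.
$- \frac{45}{512}$

Consider the simpler parametrised integral
$$J(a) = \int_{0}^{1} 3 s^{a} \, ds = \frac{3}{a + 1}.$$

Differentiating under the integral sign brings down a factor of $\ln s$:
$$\frac{dJ}{da} = \int_{0}^{1} 3 s^{a} \log{\left(s \right)} \, ds = - \frac{3}{\left(a + 1\right)^{2}}.$$

Repeating $5$ times in total — each differentiation brings down another $\ln s$ — gives
$$\frac{d^{5}J}{da^{5}} = \int_{0}^{1} 3 s^{a} \log{\left(s \right)}^{5} \, ds = - \frac{360}{\left(a + 1\right)^{6}},$$
and the integrand here is exactly the target integrand, so $I = - \frac{360}{\left(a + 1\right)^{6}}$.

Setting $a = 3$:
$$I = - \frac{45}{512}.$$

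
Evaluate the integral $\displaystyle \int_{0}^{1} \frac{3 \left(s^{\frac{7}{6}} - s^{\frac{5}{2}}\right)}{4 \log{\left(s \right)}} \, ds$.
$- \frac{3 \log{\left(21 \right)}}{4} + \frac{3 \log{\left(13 \right)}}{4}$

Replace the exponent $\frac{7}{6}$ by a parameter $a$: let $I(a) = \int_{0}^{1} \frac{3 \left(- s^{\frac{5}{2}} + s^{a}\right)}{4 \log{\left(s \right)}} \, ds$.

Since $\dfrac{\partial}{\partial a}\,s^{a} = s^{a} \ln s$, the $\ln s$ in the denominator cancels and
$$\frac{dI}{da} = \int_{0}^{1} \frac{3}{4} s^{a} \, ds = \frac{3}{4} \left[\frac{s^{a+1}}{a+1}\right]_0^1 = \frac{3}{4 \left(a + 1\right)}.$$

Integrating with respect to $a$ gives $I(a) = \log{\left(\frac{2^{\frac{3}{4}} \sqrt[4]{7} \left(a + 1\right)^{\frac{3}{4}}}{7} \right)} + C$.

At $a = \frac{5}{2}$ the integrand is identically $0$, so $I(\frac{5}{2}) = 0$. The closed form gives $0$, hence $C = 0$.

Setting $a = \frac{7}{6}$:
$$I = - \frac{3 \log{\left(21 \right)}}{4} + \frac{3 \log{\left(13 \right)}}{4}.$$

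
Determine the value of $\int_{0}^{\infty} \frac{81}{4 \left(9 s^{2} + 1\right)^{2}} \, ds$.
$\frac{27 \pi}{16}$

Start from the standard arctangent integral
$$J(a) = \int_{0}^{\infty} \frac{1}{4 \left(a^{2} + s^{2}\right)} \, ds = \frac{\pi}{8 a}.$$

Differentiating under the integral sign with respect to $a$,
$$\frac{dJ}{da} = \int_{0}^{\infty} - \frac{a}{2 \left(a^{2} + s^{2}\right)^{2}} \, ds = - \frac{\pi}{8 a^{2}},$$
so $\int_{0}^{\infty} \frac{1}{4 \left(a^{2} + s^{2}\right)^{2}} \, ds = \frac{\pi}{16 a^{3}}$.

Setting $a = \frac{1}{3}$:
$$I = \frac{27 \pi}{16}.$$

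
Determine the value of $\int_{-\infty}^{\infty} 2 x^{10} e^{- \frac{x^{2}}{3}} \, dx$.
$\frac{229635 \sqrt{3} \sqrt{\pi}}{16}$

Begin with the known integral
$$J(a) = \int_{-\infty}^{\infty} 2 e^{- a x^{2}} \, dx = \frac{2 \sqrt{\pi}}{\sqrt{a}}.$$

Differentiating under the integral sign brings down a factor of $(-x^2)$:
$$\frac{dJ}{da} = \int_{-\infty}^{\infty} - 2 x^{2} e^{- a x^{2}} \, dx = - \frac{\sqrt{\pi}}{a^{\frac{3}{2}}}.$$

Repeating $5$ times in total — each differentiation brings down another $(-x^2)$ — gives
$$\frac{d^{5}J}{da^{5}} = \int_{-\infty}^{\infty} - 2 x^{10} e^{- a x^{2}} \, dx = - \frac{945 \sqrt{\pi}}{16 a^{\frac{11}{2}}},$$
and the integrand here is $(-1)^{5}$ times the target integrand, so $I = (-1)^{5}\,\frac{d^{5}J}{da^{5}} = \frac{945 \sqrt{\pi}}{16 a^{\frac{11}{2}}}$.

Setting $a = \frac{1}{3}$:
$$I = \frac{229635 \sqrt{3} \sqrt{\pi}}{16}.$$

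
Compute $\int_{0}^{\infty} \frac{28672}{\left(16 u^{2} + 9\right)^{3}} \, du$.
$\frac{448 \pi}{81}$

Start from the standard arctangent integral
$$J(a) = \int_{0}^{\infty} \frac{7}{a^{2} + u^{2}} \, du = \frac{7 \pi}{2 a}.$$

Differentiating under the integral sign with respect to $a$,
$$\frac{dJ}{da} = \int_{0}^{\infty} - \frac{14 a}{\left(a^{2} + u^{2}\right)^{2}} \, du = - \frac{7 \pi}{2 a^{2}},$$
so $\int_{0}^{\infty} \frac{7}{\left(a^{2} + u^{2}\right)^{2}} \, du = \frac{7 \pi}{4 a^{3}}$.

Repeating — each differentiation of $1/(u^2+a^2)^j$ produces $-2ja/(u^2+a^2)^{j+1}$ — and dividing through by $-2ja$ at each step yields, after $2$ differentiations in total,
$$\int_{0}^{\infty} \frac{7}{\left(a^{2} + u^{2}\right)^{3}} \, du = \frac{21 \pi}{16 a^{5}}.$$

Setting $a = \frac{3}{4}$:
$$I = \frac{448 \pi}{81}.$$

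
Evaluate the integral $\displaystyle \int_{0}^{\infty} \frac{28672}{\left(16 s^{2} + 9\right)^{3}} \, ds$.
$\frac{448 \pi}{81}$

Begin with the known result
$$J(a) = \int_{0}^{\infty} \frac{7}{a^{2} + s^{2}} \, ds = \frac{7 \pi}{2 a}.$$

Differentiating under the integral sign with respect to $a$,
$$\frac{dJ}{da} = \int_{0}^{\infty} - \frac{14 a}{\left(a^{2} + s^{2}\right)^{2}} \, ds = - \frac{7 \pi}{2 a^{2}},$$
so $\int_{0}^{\infty} \frac{7}{\left(a^{2} + s^{2}\right)^{2}} \, ds = \frac{7 \pi}{4 a^{3}}$.

Repeating — each differentiation of $1/(s^2+a^2)^j$ produces $-2ja/(s^2+a^2)^{j+1}$ — and dividing through by $-2ja$ at each step yields, after $2$ differentiations in total,
$$\int_{0}^{\infty} \frac{7}{\left(a^{2} + s^{2}\right)^{3}} \, ds = \frac{21 \pi}{16 a^{5}}.$$

Setting $a = \frac{3}{4}$:
$$I = \frac{448 \pi}{81}.$$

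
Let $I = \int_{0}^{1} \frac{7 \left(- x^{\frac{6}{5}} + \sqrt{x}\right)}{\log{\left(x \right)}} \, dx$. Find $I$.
$\log{\left(\frac{170859375}{2494357888} \right)}$

Replace the exponent $\frac{1}{2}$ by a parameter $a$: let $I(a) = \int_{0}^{1} \frac{7 \left(- x^{\frac{6}{5}} + x^{a}\right)}{\log{\left(x \right)}} \, dx$.

Since $\dfrac{\partial}{\partial a}\,x^{a} = x^{a} \ln x$, the $\ln x$ in the denominator cancels and
$$\frac{dI}{da} = \int_{0}^{1} 7 x^{a} \, dx = 7 \left[\frac{x^{a+1}}{a+1}\right]_0^1 = \frac{7}{a + 1}.$$

Integrating with respect to $a$ gives $I(a) = \log{\left(\frac{78125 \left(a + 1\right)^{7}}{19487171} \right)} + C$.

At $a = \frac{6}{5}$ the integrand is identically $0$, so $I(\frac{6}{5}) = 0$. The closed form gives $0$, hence $C = 0$.

Setting $a = \frac{1}{2}$:
$$I = \log{\left(\frac{170859375}{2494357888} \right)}.$$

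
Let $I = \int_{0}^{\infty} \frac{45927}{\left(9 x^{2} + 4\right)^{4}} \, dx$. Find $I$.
$\frac{76545 \pi}{4096}$

Recall the elementary integral
$$J(a) = \int_{0}^{\infty} \frac{7}{a^{2} + x^{2}} \, dx = \frac{7 \pi}{2 a}.$$

Differentiating under the integral sign with respect to $a$,
$$\frac{dJ}{da} = \int_{0}^{\infty} - \frac{14 a}{\left(a^{2} + x^{2}\right)^{2}} \, dx = - \frac{7 \pi}{2 a^{2}},$$
so $\int_{0}^{\infty} \frac{7}{\left(a^{2} + x^{2}\right)^{2}} \, dx = \frac{7 \pi}{4 a^{3}}$.

Repeating — each differentiation of $1/(x^2+a^2)^j$ produces $-2ja/(x^2+a^2)^{j+1}$ — and dividing through by $-2ja$ at each step yields, after $3$ differentiations in total,
$$\int_{0}^{\infty} \frac{7}{\left(a^{2} + x^{2}\right)^{4}} \, dx = \frac{35 \pi}{32 a^{7}}.$$

Setting $a = \frac{2}{3}$:
$$I = \frac{76545 \pi}{4096}.$$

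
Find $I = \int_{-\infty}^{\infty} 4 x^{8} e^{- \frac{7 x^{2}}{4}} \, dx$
$\frac{1920 \sqrt{7} \sqrt{\pi}}{2401}$

Consider the simpler parametrised integral
$$J(a) = \int_{-\infty}^{\infty} 4 e^{- a x^{2}} \, dx = \frac{4 \sqrt{\pi}}{\sqrt{a}}.$$

Differentiating under the integral sign brings down a factor of $(-x^2)$:
$$\frac{dJ}{da} = \int_{-\infty}^{\infty} - 4 x^{2} e^{- a x^{2}} \, dx = - \frac{2 \sqrt{\pi}}{a^{\frac{3}{2}}}.$$

Repeating $4$ times in total — each differentiation brings down another $(-x^2)$ — gives
$$\frac{d^{4}J}{da^{4}} = \int_{-\infty}^{\infty} 4 x^{8} e^{- a x^{2}} \, dx = \frac{105 \sqrt{\pi}}{4 a^{\frac{9}{2}}},$$
and the integrand here is exactly the target integrand, so $I = \frac{105 \sqrt{\pi}}{4 a^{\frac{9}{2}}}$.

Setting $a = \frac{7}{4}$:
$$I = \frac{1920 \sqrt{7} \sqrt{\pi}}{2401}.$$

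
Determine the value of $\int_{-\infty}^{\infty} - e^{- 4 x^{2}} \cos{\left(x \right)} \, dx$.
$- \frac{\sqrt{\pi}}{2 e^{\frac{1}{16}}}$

Treat the cosine frequency as a parameter and define $I(b) = \int_{-\infty}^{\infty} - e^{- 4 x^{2}} \cos{\left(b x \right)} \, dx$.

Differentiating under the integral sign,
$$I'(b) = \int_{-\infty}^{\infty} x e^{- 4 x^{2}} \sin{\left(b x \right)} \, dx.$$

Integrate $\int_{-\infty}^{\infty} x \sin(b x)\, e^{- 4 x^{2}}\, dx$ by parts with $u = \sin(b x)$ and $dv = x\, e^{- 4 x^{2}}\, dx$, giving $v = - \frac{e^{- 4 x^{2}}}{8}$. The boundary term vanishes and
$$\int_{-\infty}^{\infty} x \sin(b x)\, e^{- 4 x^{2}}\, dx = \frac{b}{8} \int_{-\infty}^{\infty} \cos(b x)\, e^{- 4 x^{2}}\, dx,$$
so $I'(b) = - \frac{b}{8}\, I(b)$.

This is a separable first-order ODE; solving with the initial condition $I(0) = \int_{-\infty}^{\infty} - e^{- 4 x^{2}}\,dx = - \frac{\sqrt{\pi}}{2}$ gives
$$I(b) = - \frac{\sqrt{\pi} e^{- \frac{b^{2}}{16}}}{2}.$$

Setting $b = 1$:
$$I = - \frac{\sqrt{\pi}}{2 e^{\frac{1}{16}}}.$$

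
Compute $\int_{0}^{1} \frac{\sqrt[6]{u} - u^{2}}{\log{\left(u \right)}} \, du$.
$\log{\left(\frac{7}{18} \right)}$

Replace the exponent $\frac{1}{6}$ by a parameter $a$: let $I(a) = \int_{0}^{1} \frac{- u^{2} + u^{a}}{\log{\left(u \right)}} \, du$.

Since $\dfrac{\partial}{\partial a}\,u^{a} = u^{a} \ln u$, the $\ln u$ in the denominator cancels and
$$\frac{dI}{da} = \int_{0}^{1} u^{a} \, du = \left[\frac{u^{a+1}}{a+1}\right]_0^1 = \frac{1}{a + 1}.$$

Integrating with respect to $a$ gives $I(a) = \log{\left(\frac{a}{3} + \frac{1}{3} \right)} + C$.

At $a = 2$ the integrand is identically $0$, so $I(2) = 0$. The closed form gives $0$, hence $C = 0$.

Setting $a = \frac{1}{6}$:
$$I = \log{\left(\frac{7}{18} \right)}.$$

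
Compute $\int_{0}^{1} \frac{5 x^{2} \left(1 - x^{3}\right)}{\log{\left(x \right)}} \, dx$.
$- \log{\left(32 \right)}$

Replace the exponent $2$ by a parameter $a$: let $I(a) = \int_{0}^{1} \frac{5 \left(- x^{5} + x^{a}\right)}{\log{\left(x \right)}} \, dx$.

Since $\dfrac{\partial}{\partial a}\,x^{a} = x^{a} \ln x$, the $\ln x$ in the denominator cancels and
$$\frac{dI}{da} = \int_{0}^{1} 5 x^{a} \, dx = 5 \left[\frac{x^{a+1}}{a+1}\right]_0^1 = \frac{5}{a + 1}.$$

Integrating with respect to $a$ gives $I(a) = \log{\left(\frac{\left(a + 1\right)^{5}}{7776} \right)} + C$.

At $a = 5$ the integrand is identically $0$, so $I(5) = 0$. The closed form gives $0$, hence $C = 0$.

Setting $a = 2$:
$$I = - \log{\left(32 \right)}.$$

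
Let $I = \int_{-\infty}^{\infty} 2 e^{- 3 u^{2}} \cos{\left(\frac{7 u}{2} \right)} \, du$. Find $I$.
$\frac{2 \sqrt{3} \sqrt{\pi}}{3 e^{\frac{49}{48}}}$

Treat the cosine frequency as a parameter and define $I(b) = \int_{-\infty}^{\infty} 2 e^{- 3 u^{2}} \cos{\left(b u \right)} \, du$.

Differentiating under the integral sign,
$$I'(b) = \int_{-\infty}^{\infty} - 2 u e^{- 3 u^{2}} \sin{\left(b u \right)} \, du.$$

Integrate $\int_{-\infty}^{\infty} u \sin(b u)\, e^{- 3 u^{2}}\, du$ by parts with $w = \sin(b u)$ and $dv = u\, e^{- 3 u^{2}}\, du$, giving $v = - \frac{e^{- 3 u^{2}}}{6}$. The boundary term vanishes and
$$\int_{-\infty}^{\infty} u \sin(b u)\, e^{- 3 u^{2}}\, du = \frac{b}{6} \int_{-\infty}^{\infty} \cos(b u)\, e^{- 3 u^{2}}\, du,$$
so $I'(b) = - \frac{b}{6}\, I(b)$.

This is a separable first-order ODE; solving with the initial condition $I(0) = \int_{-\infty}^{\infty} 2 e^{- 3 u^{2}}\,du = \frac{2 \sqrt{3} \sqrt{\pi}}{3}$ gives
$$I(b) = \frac{2 \sqrt{3} \sqrt{\pi} e^{- \frac{b^{2}}{12}}}{3}.$$

Setting $b = \frac{7}{2}$:
$$I = \frac{2 \sqrt{3} \sqrt{\pi}}{3 e^{\frac{49}{48}}}.$$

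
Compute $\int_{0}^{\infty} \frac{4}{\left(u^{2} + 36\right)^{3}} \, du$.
$\frac{\pi}{10368}$

Recall the elementary integral
$$J(a) = \int_{0}^{\infty} \frac{4}{a^{2} + u^{2}} \, du = \frac{2 \pi}{a}.$$

Differentiating under the integral sign with respect to $a$,
$$\frac{dJ}{da} = \int_{0}^{\infty} - \frac{8 a}{\left(a^{2} + u^{2}\right)^{2}} \, du = - \frac{2 \pi}{a^{2}},$$
so $\int_{0}^{\infty} \frac{4}{\left(a^{2} + u^{2}\right)^{2}} \, du = \frac{\pi}{a^{3}}$.

Repeating — each differentiation of $1/(u^2+a^2)^j$ produces $-2ja/(u^2+a^2)^{j+1}$ — and dividing through by $-2ja$ at each step yields, after $2$ differentiations in total,
$$\int_{0}^{\infty} \frac{4}{\left(a^{2} + u^{2}\right)^{3}} \, du = \frac{3 \pi}{4 a^{5}}.$$

Setting $a = 6$:
$$I = \frac{\pi}{10368}.$$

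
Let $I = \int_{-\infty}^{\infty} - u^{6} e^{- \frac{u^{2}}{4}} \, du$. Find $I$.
$- 240 \sqrt{\pi}$

Start from the elementary integral
$$J(a) = \int_{-\infty}^{\infty} - e^{- a u^{2}} \, du = - \frac{\sqrt{\pi}}{\sqrt{a}}.$$

Differentiating under the integral sign brings down a factor of $(-u^2)$:
$$\frac{dJ}{da} = \int_{-\infty}^{\infty} u^{2} e^{- a u^{2}} \, du = \frac{\sqrt{\pi}}{2 a^{\frac{3}{2}}}.$$

Repeating $3$ times in total — each differentiation brings down another $(-u^2)$ — gives
$$\frac{d^{3}J}{da^{3}} = \int_{-\infty}^{\infty} u^{6} e^{- a u^{2}} \, du = \frac{15 \sqrt{\pi}}{8 a^{\frac{7}{2}}},$$
and the integrand here is $(-1)^{3}$ times the target integrand, so $I = (-1)^{3}\,\frac{d^{3}J}{da^{3}} = - \frac{15 \sqrt{\pi}}{8 a^{\frac{7}{2}}}$.

Setting $a = \frac{1}{4}$:
$$I = - 240 \sqrt{\pi}.$$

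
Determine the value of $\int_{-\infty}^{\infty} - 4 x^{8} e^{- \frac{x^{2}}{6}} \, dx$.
$- 34020 \sqrt{6} \sqrt{\pi}$

Begin with the known integral
$$J(a) = \int_{-\infty}^{\infty} - 4 e^{- a x^{2}} \, dx = - \frac{4 \sqrt{\pi}}{\sqrt{a}}.$$

Differentiating under the integral sign brings down a factor of $(-x^2)$:
$$\frac{dJ}{da} = \int_{-\infty}^{\infty} 4 x^{2} e^{- a x^{2}} \, dx = \frac{2 \sqrt{\pi}}{a^{\frac{3}{2}}}.$$

Repeating $4$ times in total — each differentiation brings down another $(-x^2)$ — gives
$$\frac{d^{4}J}{da^{4}} = \int_{-\infty}^{\infty} - 4 x^{8} e^{- a x^{2}} \, dx = - \frac{105 \sqrt{\pi}}{4 a^{\frac{9}{2}}},$$
and the integrand here is exactly the target integrand, so $I = - \frac{105 \sqrt{\pi}}{4 a^{\frac{9}{2}}}$.

Setting $a = \frac{1}{6}$:
$$I = - 34020 \sqrt{6} \sqrt{\pi}.$$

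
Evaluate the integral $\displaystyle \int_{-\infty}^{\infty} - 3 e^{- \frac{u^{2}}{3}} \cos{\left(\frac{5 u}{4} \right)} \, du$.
$- \frac{3 \sqrt{3} \sqrt{\pi}}{e^{\frac{75}{64}}}$

Define $I(b) = \int_{-\infty}^{\infty} - 3 e^{- \frac{u^{2}}{3}} \cos{\left(b u \right)} \, du$.

Differentiating under the integral sign,
$$I'(b) = \int_{-\infty}^{\infty} 3 u e^{- \frac{u^{2}}{3}} \sin{\left(b u \right)} \, du.$$

Integrate $\int_{-\infty}^{\infty} u \sin(b u)\, e^{- \frac{u^{2}}{3}}\, du$ by parts with $w = \sin(b u)$ and $dv = u\, e^{- \frac{u^{2}}{3}}\, du$, giving $v = - \frac{3 e^{- \frac{u^{2}}{3}}}{2}$. The boundary term vanishes and
$$\int_{-\infty}^{\infty} u \sin(b u)\, e^{- \frac{u^{2}}{3}}\, du = \frac{3 b}{2} \int_{-\infty}^{\infty} \cos(b u)\, e^{- \frac{u^{2}}{3}}\, du,$$
so $I'(b) = - \frac{3 b}{2}\, I(b)$.

This is a separable first-order ODE; solving with the initial condition $I(0) = \int_{-\infty}^{\infty} - 3 e^{- \frac{u^{2}}{3}}\,du = - 3 \sqrt{3} \sqrt{\pi}$ gives
$$I(b) = - 3 \sqrt{3} \sqrt{\pi} e^{- \frac{3 b^{2}}{4}}.$$

Setting $b = \frac{5}{4}$:
$$I = - \frac{3 \sqrt{3} \sqrt{\pi}}{e^{\frac{75}{64}}}.$$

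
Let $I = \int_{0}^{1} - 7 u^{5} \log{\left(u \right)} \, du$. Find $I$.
$\frac{7}{36}$

Begin with the known integral
$$J(a) = \int_{0}^{1} - 7 u^{a} \, du = - \frac{7}{a + 1}.$$

Differentiating under the integral sign brings down a factor of $\ln u$:
$$\frac{dJ}{da} = \int_{0}^{1} - 7 u^{a} \log{\left(u \right)} \, du = \frac{7}{\left(a + 1\right)^{2}}.$$

The integral on the left is $I$, so $I = \frac{7}{\left(a + 1\right)^{2}}$.

Setting $a = 5$:
$$I = \frac{7}{36}.$$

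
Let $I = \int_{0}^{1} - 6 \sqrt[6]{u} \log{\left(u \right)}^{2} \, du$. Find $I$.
$- \frac{2592}{343}$

Consider the simpler parametrised integral
$$J(a) = \int_{0}^{1} - 6 u^{a} \, du = - \frac{6}{a + 1}.$$

Differentiating under the integral sign brings down a factor of $\ln u$:
$$\frac{dJ}{da} = \int_{0}^{1} - 6 u^{a} \log{\left(u \right)} \, du = \frac{6}{\left(a + 1\right)^{2}}.$$

Repeating twice in total — each differentiation brings down another $\ln u$ — gives
$$\frac{d^{2}J}{da^{2}} = \int_{0}^{1} - 6 u^{a} \log{\left(u \right)}^{2} \, du = - \frac{12}{\left(a + 1\right)^{3}},$$
and the integrand here is exactly the target integrand, so $I = - \frac{12}{\left(a + 1\right)^{3}}$.

Setting $a = \frac{1}{6}$:
$$I = - \frac{2592}{343}.$$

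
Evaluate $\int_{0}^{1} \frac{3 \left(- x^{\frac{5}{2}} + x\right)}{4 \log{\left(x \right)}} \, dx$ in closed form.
$- \frac{3 \log{\left(7 \right)}}{4} + \frac{3 \log{\left(2 \right)}}{2}$

Introduce a parameter $a$ in the exponent: let $I(a) = \int_{0}^{1} \frac{3 \left(- x^{\frac{5}{2}} + x^{a}\right)}{4 \log{\left(x \right)}} \, dx$.

Since $\dfrac{\partial}{\partial a}\,x^{a} = x^{a} \ln x$, the $\ln x$ in the denominator cancels and
$$\frac{dI}{da} = \int_{0}^{1} \frac{3}{4} x^{a} \, dx = \frac{3}{4} \left[\frac{x^{a+1}}{a+1}\right]_0^1 = \frac{3}{4 \left(a + 1\right)}.$$

Integrating with respect to $a$ gives $I(a) = \log{\left(\frac{2^{\frac{3}{4}} \sqrt[4]{7} \left(a + 1\right)^{\frac{3}{4}}}{7} \right)} + C$.

At $a = \frac{5}{2}$ the integrand is identically $0$, so $I(\frac{5}{2}) = 0$. The closed form gives $0$, hence $C = 0$.

Setting $a = 1$:
$$I = - \frac{3 \log{\left(7 \right)}}{4} + \frac{3 \log{\left(2 \right)}}{2}.$$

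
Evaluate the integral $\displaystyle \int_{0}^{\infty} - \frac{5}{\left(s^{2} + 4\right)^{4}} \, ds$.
$- \frac{25 \pi}{4096}$

Begin with the known result
$$J(a) = \int_{0}^{\infty} - \frac{5}{a^{2} + s^{2}} \, ds = - \frac{5 \pi}{2 a}.$$

Differentiating under the integral sign with respect to $a$,
$$\frac{dJ}{da} = \int_{0}^{\infty} \frac{10 a}{\left(a^{2} + s^{2}\right)^{2}} \, ds = \frac{5 \pi}{2 a^{2}},$$
so $\int_{0}^{\infty} - \frac{5}{\left(a^{2} + s^{2}\right)^{2}} \, ds = - \frac{5 \pi}{4 a^{3}}$.

Repeating — each differentiation of $1/(s^2+a^2)^j$ produces $-2ja/(s^2+a^2)^{j+1}$ — and dividing through by $-2ja$ at each step yields, after $3$ differentiations in total,
$$\int_{0}^{\infty} - \frac{5}{\left(a^{2} + s^{2}\right)^{4}} \, ds = - \frac{25 \pi}{32 a^{7}}.$$

Setting $a = 2$:
$$I = - \frac{25 \pi}{4096}.$$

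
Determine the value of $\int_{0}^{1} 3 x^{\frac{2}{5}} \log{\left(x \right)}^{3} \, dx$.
$- \frac{11250}{2401}$

Begin with the known integral
$$J(a) = \int_{0}^{1} 3 x^{a} \, dx = \frac{3}{a + 1}.$$

Differentiating under the integral sign brings down a factor of $\ln x$:
$$\frac{dJ}{da} = \int_{0}^{1} 3 x^{a} \log{\left(x \right)} \, dx = - \frac{3}{\left(a + 1\right)^{2}}.$$

Repeating $3$ times in total — each differentiation brings down another $\ln x$ — gives
$$\frac{d^{3}J}{da^{3}} = \int_{0}^{1} 3 x^{a} \log{\left(x \right)}^{3} \, dx = - \frac{18}{\left(a + 1\right)^{4}},$$
and the integrand here is exactly the target integrand, so $I = - \frac{18}{\left(a + 1\right)^{4}}$.

Setting $a = \frac{2}{5}$:
$$I = - \frac{11250}{2401}.$$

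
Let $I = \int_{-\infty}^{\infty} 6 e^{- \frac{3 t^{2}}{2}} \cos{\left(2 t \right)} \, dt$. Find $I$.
$\frac{2 \sqrt{6} \sqrt{\pi}}{e^{\frac{2}{3}}}$

Let $b$ denote the cosine frequency and define $I(b) = \int_{-\infty}^{\infty} 6 e^{- \frac{3 t^{2}}{2}} \cos{\left(b t \right)} \, dt$.

Differentiating under the integral sign,
$$I'(b) = \int_{-\infty}^{\infty} - 6 t e^{- \frac{3 t^{2}}{2}} \sin{\left(b t \right)} \, dt.$$

Integrate $\int_{-\infty}^{\infty} t \sin(b t)\, e^{- \frac{3 t^{2}}{2}}\, dt$ by parts with $u = \sin(b t)$ and $dv = t\, e^{- \frac{3 t^{2}}{2}}\, dt$, giving $v = - \frac{e^{- \frac{3 t^{2}}{2}}}{3}$. The boundary term vanishes and
$$\int_{-\infty}^{\infty} t \sin(b t)\, e^{- \frac{3 t^{2}}{2}}\, dt = \frac{b}{3} \int_{-\infty}^{\infty} \cos(b t)\, e^{- \frac{3 t^{2}}{2}}\, dt,$$
so $I'(b) = - \frac{b}{3}\, I(b)$.

This is a separable first-order ODE; solving with the initial condition $I(0) = \int_{-\infty}^{\infty} 6 e^{- \frac{3 t^{2}}{2}}\,dt = 2 \sqrt{6} \sqrt{\pi}$ gives
$$I(b) = 2 \sqrt{6} \sqrt{\pi} e^{- \frac{b^{2}}{6}}.$$

Setting $b = 2$:
$$I = \frac{2 \sqrt{6} \sqrt{\pi}}{e^{\frac{2}{3}}}.$$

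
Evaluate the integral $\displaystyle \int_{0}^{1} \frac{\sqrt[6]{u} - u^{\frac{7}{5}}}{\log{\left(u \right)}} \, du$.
$\log{\left(\frac{35}{72} \right)}$

Introduce a parameter $a$ in the exponent: let $I(a) = \int_{0}^{1} \frac{- u^{\frac{7}{5}} + u^{a}}{\log{\left(u \right)}} \, du$.

Since $\dfrac{\partial}{\partial a}\,u^{a} = u^{a} \ln u$, the $\ln u$ in the denominator cancels and
$$\frac{dI}{da} = \int_{0}^{1} u^{a} \, du = \left[\frac{u^{a+1}}{a+1}\right]_0^1 = \frac{1}{a + 1}.$$

Integrating with respect to $a$ gives $I(a) = \log{\left(\frac{5 a}{12} + \frac{5}{12} \right)} + C$.

At $a = \frac{7}{5}$ the integrand is identically $0$, so $I(\frac{7}{5}) = 0$. The closed form gives $0$, hence $C = 0$.

Setting $a = \frac{1}{6}$:
$$I = \log{\left(\frac{35}{72} \right)}.$$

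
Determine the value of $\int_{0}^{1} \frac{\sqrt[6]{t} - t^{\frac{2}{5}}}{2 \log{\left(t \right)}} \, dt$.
$- \log{\left(6 \right)} + \frac{\log{\left(30 \right)}}{2}$

Consider the one-parameter family: let $I(a) = \int_{0}^{1} \frac{- t^{\frac{2}{5}} + t^{a}}{2 \log{\left(t \right)}} \, dt$.

Since $\dfrac{\partial}{\partial a}\,t^{a} = t^{a} \ln t$, the $\ln t$ in the denominator cancels and
$$\frac{dI}{da} = \int_{0}^{1} \frac{1}{2} t^{a} \, dt = \frac{1}{2} \left[\frac{t^{a+1}}{a+1}\right]_0^1 = \frac{1}{2 \left(a + 1\right)}.$$

Integrating with respect to $a$ gives $I(a) = \log{\left(\frac{\sqrt{35} \sqrt{a + 1}}{7} \right)} + C$.

At $a = \frac{2}{5}$ the integrand is identically $0$, so $I(\frac{2}{5}) = 0$. The closed form gives $0$, hence $C = 0$.

Setting $a = \frac{1}{6}$:
$$I = - \log{\left(6 \right)} + \frac{\log{\left(30 \right)}}{2}.$$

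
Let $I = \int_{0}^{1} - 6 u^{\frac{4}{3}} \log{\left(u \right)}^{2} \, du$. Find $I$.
$- \frac{324}{343}$

Consider the simpler parametrised integral
$$J(a) = \int_{0}^{1} - 6 u^{a} \, du = - \frac{6}{a + 1}.$$

Differentiating under the integral sign brings down a factor of $\ln u$:
$$\frac{dJ}{da} = \int_{0}^{1} - 6 u^{a} \log{\left(u \right)} \, du = \frac{6}{\left(a + 1\right)^{2}}.$$

Repeating twice in total — each differentiation brings down another $\ln u$ — gives
$$\frac{d^{2}J}{da^{2}} = \int_{0}^{1} - 6 u^{a} \log{\left(u \right)}^{2} \, du = - \frac{12}{\left(a + 1\right)^{3}},$$
and the integrand here is exactly the target integrand, so $I = - \frac{12}{\left(a + 1\right)^{3}}$.

Setting $a = \frac{4}{3}$:
$$I = - \frac{324}{343}.$$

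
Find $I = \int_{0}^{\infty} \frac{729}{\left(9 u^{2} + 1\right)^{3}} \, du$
$\frac{729 \pi}{16}$

Start from the standard arctangent integral
$$J(a) = \int_{0}^{\infty} \frac{1}{a^{2} + u^{2}} \, du = \frac{\pi}{2 a}.$$

Differentiating under the integral sign with respect to $a$,
$$\frac{dJ}{da} = \int_{0}^{\infty} - \frac{2 a}{\left(a^{2} + u^{2}\right)^{2}} \, du = - \frac{\pi}{2 a^{2}},$$
so $\int_{0}^{\infty} \frac{1}{\left(a^{2} + u^{2}\right)^{2}} \, du = \frac{\pi}{4 a^{3}}$.

Repeating — each differentiation of $1/(u^2+a^2)^j$ produces $-2ja/(u^2+a^2)^{j+1}$ — and dividing through by $-2ja$ at each step yields, after $2$ differentiations in total,
$$\int_{0}^{\infty} \frac{1}{\left(a^{2} + u^{2}\right)^{3}} \, du = \frac{3 \pi}{16 a^{5}}.$$

Setting $a = \frac{1}{3}$:
$$I = \frac{729 \pi}{16}.$$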